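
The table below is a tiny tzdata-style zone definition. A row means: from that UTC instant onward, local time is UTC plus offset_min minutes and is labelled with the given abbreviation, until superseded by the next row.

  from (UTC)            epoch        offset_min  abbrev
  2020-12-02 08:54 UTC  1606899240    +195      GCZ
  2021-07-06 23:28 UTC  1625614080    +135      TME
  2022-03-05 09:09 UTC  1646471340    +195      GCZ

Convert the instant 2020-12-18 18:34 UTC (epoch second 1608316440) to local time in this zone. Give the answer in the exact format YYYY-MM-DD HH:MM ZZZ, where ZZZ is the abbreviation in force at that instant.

Query: 2020-12-18 18:34 UTC
Rule 1/3 (GCZ, +03:15): 2020-12-02 08:54 UTC ≤ query < 2021-07-06 23:28 UTC
18·60 + 34 + 195 = 1309 min
1309 = 0·1440 + 1309; 1309 = 21·60 + 49 → 21:49, same day
→ 2020-12-18 21:49 GCZ

2020-12-18 21:49 GCZ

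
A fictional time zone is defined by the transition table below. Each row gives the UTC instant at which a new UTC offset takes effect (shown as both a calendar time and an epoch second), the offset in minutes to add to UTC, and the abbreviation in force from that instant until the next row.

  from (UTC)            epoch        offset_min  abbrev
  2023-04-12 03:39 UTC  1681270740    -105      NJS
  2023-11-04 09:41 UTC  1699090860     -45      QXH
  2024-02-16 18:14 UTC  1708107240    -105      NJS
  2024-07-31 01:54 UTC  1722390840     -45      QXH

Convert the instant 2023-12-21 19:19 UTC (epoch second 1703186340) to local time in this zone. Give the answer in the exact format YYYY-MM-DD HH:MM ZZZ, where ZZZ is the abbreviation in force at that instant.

Query: 2023-12-21 19:19 UTC
Rule 2/4 (QXH, -00:45): 2023-11-04 09:41 UTC ≤ query < 2024-02-16 18:14 UTC
19·60 + 19 - 45 = 1114 min
1114 = 0·1440 + 1114; 1114 = 18·60 + 34 → 18:34, same day
→ 2023-12-21 18:34 QXH

2023-12-21 18:34 QXH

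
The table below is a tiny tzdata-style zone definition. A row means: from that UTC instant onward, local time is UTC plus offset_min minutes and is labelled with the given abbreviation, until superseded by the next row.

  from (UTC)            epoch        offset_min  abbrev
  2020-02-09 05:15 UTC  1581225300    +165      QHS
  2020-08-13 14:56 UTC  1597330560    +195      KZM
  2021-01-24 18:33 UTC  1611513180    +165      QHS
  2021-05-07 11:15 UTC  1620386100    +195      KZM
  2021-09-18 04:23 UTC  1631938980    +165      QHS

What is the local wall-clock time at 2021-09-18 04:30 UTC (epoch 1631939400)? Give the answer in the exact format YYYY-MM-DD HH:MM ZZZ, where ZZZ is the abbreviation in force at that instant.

2021-09-18 07:15 QHS

Query: 2021-09-18 04:30 UTC
Rule 5/5 (QHS, +02:45): 2021-09-18 04:23 UTC ≤ query < +∞
4·60 + 30 + 165 = 435 min
435 = 0·1440 + 435; 435 = 7·60 + 15 → 07:15, same day
→ 2021-09-18 07:15 QHS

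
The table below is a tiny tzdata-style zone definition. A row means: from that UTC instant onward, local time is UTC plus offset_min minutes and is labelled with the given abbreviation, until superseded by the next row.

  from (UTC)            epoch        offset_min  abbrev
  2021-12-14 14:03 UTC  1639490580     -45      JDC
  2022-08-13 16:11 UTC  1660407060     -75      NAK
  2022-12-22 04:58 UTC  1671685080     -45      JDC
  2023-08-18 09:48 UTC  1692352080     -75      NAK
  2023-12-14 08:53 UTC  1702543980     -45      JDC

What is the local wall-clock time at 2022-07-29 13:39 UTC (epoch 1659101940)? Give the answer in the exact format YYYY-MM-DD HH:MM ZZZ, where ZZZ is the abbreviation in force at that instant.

Query: 2022-07-29 13:39 UTC
Rule 1/5 (JDC, -00:45): 2021-12-14 14:03 UTC ≤ query < 2022-08-13 16:11 UTC
13·60 + 39 - 45 = 774 min
774 = 0·1440 + 774; 774 = 12·60 + 54 → 12:54, same day
→ 2022-07-29 12:54 JDC

2022-07-29 12:54 JDC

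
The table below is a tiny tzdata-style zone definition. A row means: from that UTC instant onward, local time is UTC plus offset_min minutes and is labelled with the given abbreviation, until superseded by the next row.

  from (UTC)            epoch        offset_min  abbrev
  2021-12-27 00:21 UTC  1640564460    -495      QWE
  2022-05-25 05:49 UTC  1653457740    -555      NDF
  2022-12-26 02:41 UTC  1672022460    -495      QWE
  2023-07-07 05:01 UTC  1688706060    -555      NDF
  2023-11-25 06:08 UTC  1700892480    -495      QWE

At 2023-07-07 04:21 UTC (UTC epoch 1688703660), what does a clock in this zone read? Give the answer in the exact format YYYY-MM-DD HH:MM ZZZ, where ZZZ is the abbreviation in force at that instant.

Query: 2023-07-07 04:21 UTC
Rule 3/5 (QWE, -08:15): 2022-12-26 02:41 UTC ≤ query < 2023-07-07 05:01 UTC
4·60 + 21 - 495 = -234 min
-234 = -1·1440 + 1206; 1206 = 20·60 + 6 → 20:06, 2023-07-07 - 1 day = 2023-07-06
→ 2023-07-06 20:06 QWE

2023-07-06 20:06 QWE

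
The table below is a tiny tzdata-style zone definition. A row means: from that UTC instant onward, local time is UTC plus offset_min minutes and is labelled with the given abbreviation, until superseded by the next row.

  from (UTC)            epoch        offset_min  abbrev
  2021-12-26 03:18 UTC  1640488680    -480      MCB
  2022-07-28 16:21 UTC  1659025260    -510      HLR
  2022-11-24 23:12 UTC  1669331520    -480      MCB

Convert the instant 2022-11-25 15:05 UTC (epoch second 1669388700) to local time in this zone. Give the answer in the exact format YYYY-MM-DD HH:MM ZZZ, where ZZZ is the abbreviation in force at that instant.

Query: 2022-11-25 15:05 UTC
Rule 3/3 (MCB, -08:00): 2022-11-24 23:12 UTC ≤ query < +∞
15·60 + 5 - 480 = 425 min
425 = 0·1440 + 425; 425 = 7·60 + 5 → 07:05, same day
→ 2022-11-25 07:05 MCB

2022-11-25 07:05 MCB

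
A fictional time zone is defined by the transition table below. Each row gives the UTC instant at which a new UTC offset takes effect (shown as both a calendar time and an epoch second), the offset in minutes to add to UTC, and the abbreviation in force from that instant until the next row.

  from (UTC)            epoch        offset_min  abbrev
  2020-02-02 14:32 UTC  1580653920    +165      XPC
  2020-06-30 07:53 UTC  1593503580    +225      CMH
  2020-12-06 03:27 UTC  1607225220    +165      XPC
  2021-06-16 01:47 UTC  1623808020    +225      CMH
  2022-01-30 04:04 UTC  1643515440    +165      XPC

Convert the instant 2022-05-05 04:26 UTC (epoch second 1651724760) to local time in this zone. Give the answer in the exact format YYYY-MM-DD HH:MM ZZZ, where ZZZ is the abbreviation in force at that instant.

Query: 2022-05-05 04:26 UTC
Rule 5/5 (XPC, +02:45): 2022-01-30 04:04 UTC ≤ query < +∞
4·60 + 26 + 165 = 431 min
431 = 0·1440 + 431; 431 = 7·60 + 11 → 07:11, same day
→ 2022-05-05 07:11 XPC

2022-05-05 07:11 XPC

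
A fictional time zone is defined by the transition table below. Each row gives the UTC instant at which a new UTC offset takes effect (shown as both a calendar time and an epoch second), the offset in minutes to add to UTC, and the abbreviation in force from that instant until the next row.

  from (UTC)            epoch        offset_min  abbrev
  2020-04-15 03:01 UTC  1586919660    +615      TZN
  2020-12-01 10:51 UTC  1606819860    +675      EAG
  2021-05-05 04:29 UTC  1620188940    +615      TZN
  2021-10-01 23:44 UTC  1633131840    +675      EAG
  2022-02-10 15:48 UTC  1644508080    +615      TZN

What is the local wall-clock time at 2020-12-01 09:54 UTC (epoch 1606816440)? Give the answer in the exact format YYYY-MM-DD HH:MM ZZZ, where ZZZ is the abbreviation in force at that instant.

2020-12-01 20:09 TZN

Query: 2020-12-01 09:54 UTC
Rule 1/5 (TZN, +10:15): 2020-04-15 03:01 UTC ≤ query < 2020-12-01 10:51 UTC
9·60 + 54 + 615 = 1209 min
1209 = 0·1440 + 1209; 1209 = 20·60 + 9 → 20:09, same day
→ 2020-12-01 20:09 TZN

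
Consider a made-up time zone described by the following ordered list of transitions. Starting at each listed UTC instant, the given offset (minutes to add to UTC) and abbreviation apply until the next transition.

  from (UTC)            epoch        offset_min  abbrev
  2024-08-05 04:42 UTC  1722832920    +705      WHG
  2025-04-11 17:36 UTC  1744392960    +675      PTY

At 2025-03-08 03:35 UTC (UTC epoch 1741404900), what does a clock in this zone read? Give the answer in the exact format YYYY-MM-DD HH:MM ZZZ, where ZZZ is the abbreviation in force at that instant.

2025-03-08 15:20 WHG

Query: 2025-03-08 03:35 UTC
Rule 1/2 (WHG, +11:45): 2024-08-05 04:42 UTC ≤ query < 2025-04-11 17:36 UTC
3·60 + 35 + 705 = 920 min
920 = 0·1440 + 920; 920 = 15·60 + 20 → 15:20, same day
→ 2025-03-08 15:20 WHG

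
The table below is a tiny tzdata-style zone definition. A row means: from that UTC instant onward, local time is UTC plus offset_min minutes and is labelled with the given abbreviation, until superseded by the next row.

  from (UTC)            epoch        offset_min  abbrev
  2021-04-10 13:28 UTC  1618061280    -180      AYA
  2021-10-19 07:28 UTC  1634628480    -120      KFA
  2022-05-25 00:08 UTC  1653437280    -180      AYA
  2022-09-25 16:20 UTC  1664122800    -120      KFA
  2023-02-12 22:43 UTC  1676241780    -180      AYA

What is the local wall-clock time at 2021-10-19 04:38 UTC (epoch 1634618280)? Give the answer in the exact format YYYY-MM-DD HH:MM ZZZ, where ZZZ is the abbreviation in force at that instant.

2021-10-19 01:38 AYA

Query: 2021-10-19 04:38 UTC
Rule 1/5 (AYA, -03:00): 2021-04-10 13:28 UTC ≤ query < 2021-10-19 07:28 UTC
4·60 + 38 - 180 = 98 min
98 = 0·1440 + 98; 98 = 1·60 + 38 → 01:38, same day
→ 2021-10-19 01:38 AYA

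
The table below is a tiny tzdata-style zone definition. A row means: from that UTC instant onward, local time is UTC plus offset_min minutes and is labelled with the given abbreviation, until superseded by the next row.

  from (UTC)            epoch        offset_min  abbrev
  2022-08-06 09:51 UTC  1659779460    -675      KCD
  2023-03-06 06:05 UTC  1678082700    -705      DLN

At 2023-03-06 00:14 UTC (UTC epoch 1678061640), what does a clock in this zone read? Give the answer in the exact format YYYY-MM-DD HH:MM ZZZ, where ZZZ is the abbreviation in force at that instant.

2023-03-05 12:59 KCD

Query: 2023-03-06 00:14 UTC
Rule 1/2 (KCD, -11:15): 2022-08-06 09:51 UTC ≤ query < 2023-03-06 06:05 UTC
0·60 + 14 - 675 = -661 min
-661 = -1·1440 + 779; 779 = 12·60 + 59 → 12:59, 2023-03-06 - 1 day = 2023-03-05
→ 2023-03-05 12:59 KCD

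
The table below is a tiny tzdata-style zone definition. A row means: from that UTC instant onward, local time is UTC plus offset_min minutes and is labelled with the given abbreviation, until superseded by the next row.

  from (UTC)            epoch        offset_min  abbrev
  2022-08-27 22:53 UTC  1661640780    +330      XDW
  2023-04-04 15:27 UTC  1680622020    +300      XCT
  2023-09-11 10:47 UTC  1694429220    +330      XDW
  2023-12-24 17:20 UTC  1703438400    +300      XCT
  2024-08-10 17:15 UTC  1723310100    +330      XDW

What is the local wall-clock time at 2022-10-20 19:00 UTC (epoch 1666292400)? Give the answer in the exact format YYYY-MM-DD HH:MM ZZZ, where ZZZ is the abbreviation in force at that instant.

Query: 2022-10-20 19:00 UTC
Rule 1/5 (XDW, +05:30): 2022-08-27 22:53 UTC ≤ query < 2023-04-04 15:27 UTC
19·60 + 0 + 330 = 1470 min
1470 = 1·1440 + 30; 30 = 0·60 + 30 → 00:30, 2022-10-20 + 1 day = 2022-10-21
→ 2022-10-21 00:30 XDW

2022-10-21 00:30 XDW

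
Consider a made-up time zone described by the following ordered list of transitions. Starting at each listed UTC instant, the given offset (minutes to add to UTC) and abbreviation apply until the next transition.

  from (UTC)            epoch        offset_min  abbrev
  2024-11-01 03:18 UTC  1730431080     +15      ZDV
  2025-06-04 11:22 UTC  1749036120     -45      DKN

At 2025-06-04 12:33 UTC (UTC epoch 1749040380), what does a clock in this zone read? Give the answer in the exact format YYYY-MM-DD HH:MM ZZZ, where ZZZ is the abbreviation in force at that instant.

Query: 2025-06-04 12:33 UTC
Rule 2/2 (DKN, -00:45): 2025-06-04 11:22 UTC ≤ query < +∞
12·60 + 33 - 45 = 708 min
708 = 0·1440 + 708; 708 = 11·60 + 48 → 11:48, same day
→ 2025-06-04 11:48 DKN

2025-06-04 11:48 DKN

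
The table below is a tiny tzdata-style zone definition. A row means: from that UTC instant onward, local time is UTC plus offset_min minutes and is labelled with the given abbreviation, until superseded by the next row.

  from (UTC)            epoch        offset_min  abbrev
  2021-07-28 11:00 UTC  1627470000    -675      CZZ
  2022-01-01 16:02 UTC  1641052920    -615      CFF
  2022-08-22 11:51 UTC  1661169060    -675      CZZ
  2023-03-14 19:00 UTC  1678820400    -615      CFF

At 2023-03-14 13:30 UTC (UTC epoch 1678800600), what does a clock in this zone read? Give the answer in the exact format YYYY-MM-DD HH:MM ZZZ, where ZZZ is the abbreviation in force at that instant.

Query: 2023-03-14 13:30 UTC
Rule 3/4 (CZZ, -11:15): 2022-08-22 11:51 UTC ≤ query < 2023-03-14 19:00 UTC
13·60 + 30 - 675 = 135 min
135 = 0·1440 + 135; 135 = 2·60 + 15 → 02:15, same day
→ 2023-03-14 02:15 CZZ

2023-03-14 02:15 CZZ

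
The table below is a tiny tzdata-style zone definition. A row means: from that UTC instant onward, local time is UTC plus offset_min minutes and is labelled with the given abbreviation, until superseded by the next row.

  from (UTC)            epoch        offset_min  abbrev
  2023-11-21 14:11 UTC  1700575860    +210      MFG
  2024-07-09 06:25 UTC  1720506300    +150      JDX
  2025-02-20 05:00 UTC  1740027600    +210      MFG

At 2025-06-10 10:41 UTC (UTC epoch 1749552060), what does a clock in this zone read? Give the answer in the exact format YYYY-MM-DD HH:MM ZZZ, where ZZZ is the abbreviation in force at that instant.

2025-06-10 14:11 MFG

Query: 2025-06-10 10:41 UTC
Rule 3/3 (MFG, +03:30): 2025-02-20 05:00 UTC ≤ query < +∞
10·60 + 41 + 210 = 851 min
851 = 0·1440 + 851; 851 = 14·60 + 11 → 14:11, same day
→ 2025-06-10 14:11 MFG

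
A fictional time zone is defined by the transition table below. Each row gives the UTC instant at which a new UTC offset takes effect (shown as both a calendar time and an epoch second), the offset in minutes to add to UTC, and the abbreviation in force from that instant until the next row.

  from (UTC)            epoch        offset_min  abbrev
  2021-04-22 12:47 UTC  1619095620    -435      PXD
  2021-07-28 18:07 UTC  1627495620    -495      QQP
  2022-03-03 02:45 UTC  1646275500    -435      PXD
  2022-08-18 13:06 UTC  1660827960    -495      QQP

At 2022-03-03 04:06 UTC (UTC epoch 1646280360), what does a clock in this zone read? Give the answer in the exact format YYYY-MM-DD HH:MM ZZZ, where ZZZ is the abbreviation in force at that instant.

Query: 2022-03-03 04:06 UTC
Rule 3/4 (PXD, -07:15): 2022-03-03 02:45 UTC ≤ query < 2022-08-18 13:06 UTC
4·60 + 6 - 435 = -189 min
-189 = -1·1440 + 1251; 1251 = 20·60 + 51 → 20:51, 2022-03-03 - 1 day = 2022-03-02
→ 2022-03-02 20:51 PXD

2022-03-02 20:51 PXD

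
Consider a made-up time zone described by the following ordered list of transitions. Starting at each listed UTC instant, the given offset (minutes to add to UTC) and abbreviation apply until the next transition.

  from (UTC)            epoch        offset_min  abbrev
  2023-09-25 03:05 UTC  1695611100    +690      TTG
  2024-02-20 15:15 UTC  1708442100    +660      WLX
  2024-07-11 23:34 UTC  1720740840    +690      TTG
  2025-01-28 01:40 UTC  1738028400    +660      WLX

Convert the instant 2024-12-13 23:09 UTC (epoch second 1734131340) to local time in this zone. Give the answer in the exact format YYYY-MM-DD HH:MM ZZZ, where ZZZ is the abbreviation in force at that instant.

Query: 2024-12-13 23:09 UTC
Rule 3/4 (TTG, +11:30): 2024-07-11 23:34 UTC ≤ query < 2025-01-28 01:40 UTC
23·60 + 9 + 690 = 2079 min
2079 = 1·1440 + 639; 639 = 10·60 + 39 → 10:39, 2024-12-13 + 1 day = 2024-12-14
→ 2024-12-14 10:39 TTG

2024-12-14 10:39 TTG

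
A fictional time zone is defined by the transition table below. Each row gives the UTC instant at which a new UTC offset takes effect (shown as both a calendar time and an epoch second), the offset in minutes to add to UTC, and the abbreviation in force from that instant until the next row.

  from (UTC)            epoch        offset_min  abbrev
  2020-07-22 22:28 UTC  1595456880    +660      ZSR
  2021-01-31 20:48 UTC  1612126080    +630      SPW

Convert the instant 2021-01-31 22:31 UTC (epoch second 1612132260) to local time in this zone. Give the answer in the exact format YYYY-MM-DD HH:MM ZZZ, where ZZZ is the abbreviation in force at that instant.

Query: 2021-01-31 22:31 UTC
Rule 2/2 (SPW, +10:30): 2021-01-31 20:48 UTC ≤ query < +∞
22·60 + 31 + 630 = 1981 min
1981 = 1·1440 + 541; 541 = 9·60 + 1 → 09:01, 2021-01-31 + 1 day = 2021-02-01
→ 2021-02-01 09:01 SPW

2021-02-01 09:01 SPW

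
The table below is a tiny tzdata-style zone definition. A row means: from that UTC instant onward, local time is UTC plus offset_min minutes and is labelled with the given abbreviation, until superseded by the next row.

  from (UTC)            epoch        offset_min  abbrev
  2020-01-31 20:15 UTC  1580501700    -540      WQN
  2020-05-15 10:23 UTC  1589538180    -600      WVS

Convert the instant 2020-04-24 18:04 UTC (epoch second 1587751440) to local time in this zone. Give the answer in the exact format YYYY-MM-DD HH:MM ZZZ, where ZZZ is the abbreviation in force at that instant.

Query: 2020-04-24 18:04 UTC
Rule 1/2 (WQN, -09:00): 2020-01-31 20:15 UTC ≤ query < 2020-05-15 10:23 UTC
18·60 + 4 - 540 = 544 min
544 = 0·1440 + 544; 544 = 9·60 + 4 → 09:04, same day
→ 2020-04-24 09:04 WQN

2020-04-24 09:04 WQN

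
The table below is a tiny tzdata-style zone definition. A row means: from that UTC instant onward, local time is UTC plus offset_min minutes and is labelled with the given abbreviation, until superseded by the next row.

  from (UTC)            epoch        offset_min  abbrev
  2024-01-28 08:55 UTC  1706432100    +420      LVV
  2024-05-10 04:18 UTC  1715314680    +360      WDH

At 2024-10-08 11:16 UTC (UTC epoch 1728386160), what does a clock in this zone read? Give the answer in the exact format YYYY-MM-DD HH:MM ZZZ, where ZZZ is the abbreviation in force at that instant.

Query: 2024-10-08 11:16 UTC
Rule 2/2 (WDH, +06:00): 2024-05-10 04:18 UTC ≤ query < +∞
11·60 + 16 + 360 = 1036 min
1036 = 0·1440 + 1036; 1036 = 17·60 + 16 → 17:16, same day
→ 2024-10-08 17:16 WDH

2024-10-08 17:16 WDH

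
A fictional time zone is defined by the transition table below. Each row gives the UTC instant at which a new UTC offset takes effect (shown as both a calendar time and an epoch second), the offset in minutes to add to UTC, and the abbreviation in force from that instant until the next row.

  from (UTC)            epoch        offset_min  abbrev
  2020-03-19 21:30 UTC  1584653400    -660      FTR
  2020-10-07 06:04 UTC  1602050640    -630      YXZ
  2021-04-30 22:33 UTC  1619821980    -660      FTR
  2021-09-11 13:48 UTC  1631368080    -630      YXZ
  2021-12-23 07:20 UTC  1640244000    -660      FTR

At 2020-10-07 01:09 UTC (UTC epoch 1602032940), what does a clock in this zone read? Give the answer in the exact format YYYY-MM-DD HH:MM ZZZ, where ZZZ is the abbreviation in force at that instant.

Query: 2020-10-07 01:09 UTC
Rule 1/5 (FTR, -11:00): 2020-03-19 21:30 UTC ≤ query < 2020-10-07 06:04 UTC
1·60 + 9 - 660 = -591 min
-591 = -1·1440 + 849; 849 = 14·60 + 9 → 14:09, 2020-10-07 - 1 day = 2020-10-06
→ 2020-10-06 14:09 FTR

2020-10-06 14:09 FTR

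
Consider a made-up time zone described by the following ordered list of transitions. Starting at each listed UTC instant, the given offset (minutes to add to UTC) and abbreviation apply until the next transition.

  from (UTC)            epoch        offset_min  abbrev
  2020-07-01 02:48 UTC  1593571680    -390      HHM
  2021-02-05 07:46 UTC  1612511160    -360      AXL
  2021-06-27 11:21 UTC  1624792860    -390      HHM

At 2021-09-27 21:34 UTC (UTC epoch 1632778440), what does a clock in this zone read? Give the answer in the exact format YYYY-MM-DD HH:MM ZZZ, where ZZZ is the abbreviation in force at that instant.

2021-09-27 15:04 HHM

Query: 2021-09-27 21:34 UTC
Rule 3/3 (HHM, -06:30): 2021-06-27 11:21 UTC ≤ query < +∞
21·60 + 34 - 390 = 904 min
904 = 0·1440 + 904; 904 = 15·60 + 4 → 15:04, same day
→ 2021-09-27 15:04 HHM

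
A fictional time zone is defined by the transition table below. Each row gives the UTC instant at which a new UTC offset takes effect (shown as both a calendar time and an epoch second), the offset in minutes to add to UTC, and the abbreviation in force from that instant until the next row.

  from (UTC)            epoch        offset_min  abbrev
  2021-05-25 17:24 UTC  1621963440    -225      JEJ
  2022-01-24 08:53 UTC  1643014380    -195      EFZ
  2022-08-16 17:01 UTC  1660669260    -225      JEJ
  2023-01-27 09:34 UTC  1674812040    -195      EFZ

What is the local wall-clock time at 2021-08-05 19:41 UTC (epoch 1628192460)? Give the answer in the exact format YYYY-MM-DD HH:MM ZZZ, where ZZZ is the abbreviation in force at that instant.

2021-08-05 15:56 JEJ

Query: 2021-08-05 19:41 UTC
Rule 1/4 (JEJ, -03:45): 2021-05-25 17:24 UTC ≤ query < 2022-01-24 08:53 UTC
19·60 + 41 - 225 = 956 min
956 = 0·1440 + 956; 956 = 15·60 + 56 → 15:56, same day
→ 2021-08-05 15:56 JEJ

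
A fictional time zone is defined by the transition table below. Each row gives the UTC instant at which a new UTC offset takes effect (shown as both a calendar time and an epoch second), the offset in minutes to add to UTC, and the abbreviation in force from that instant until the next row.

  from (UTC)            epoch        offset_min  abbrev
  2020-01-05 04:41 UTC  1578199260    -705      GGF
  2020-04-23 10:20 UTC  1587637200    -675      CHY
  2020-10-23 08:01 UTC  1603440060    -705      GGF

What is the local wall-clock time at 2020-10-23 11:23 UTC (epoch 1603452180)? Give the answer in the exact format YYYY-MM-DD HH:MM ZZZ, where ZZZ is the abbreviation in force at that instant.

2020-10-22 23:38 GGF

Query: 2020-10-23 11:23 UTC
Rule 3/3 (GGF, -11:45): 2020-10-23 08:01 UTC ≤ query < +∞
11·60 + 23 - 705 = -22 min
-22 = -1·1440 + 1418; 1418 = 23·60 + 38 → 23:38, 2020-10-23 - 1 day = 2020-10-22
→ 2020-10-22 23:38 GGF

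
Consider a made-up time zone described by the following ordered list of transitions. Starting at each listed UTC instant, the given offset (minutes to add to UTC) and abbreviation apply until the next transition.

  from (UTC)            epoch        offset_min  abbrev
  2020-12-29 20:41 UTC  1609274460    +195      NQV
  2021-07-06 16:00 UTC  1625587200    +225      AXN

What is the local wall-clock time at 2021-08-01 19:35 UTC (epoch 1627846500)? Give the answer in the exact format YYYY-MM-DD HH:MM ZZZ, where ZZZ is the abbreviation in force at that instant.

Query: 2021-08-01 19:35 UTC
Rule 2/2 (AXN, +03:45): 2021-07-06 16:00 UTC ≤ query < +∞
19·60 + 35 + 225 = 1400 min
1400 = 0·1440 + 1400; 1400 = 23·60 + 20 → 23:20, same day
→ 2021-08-01 23:20 AXN

2021-08-01 23:20 AXN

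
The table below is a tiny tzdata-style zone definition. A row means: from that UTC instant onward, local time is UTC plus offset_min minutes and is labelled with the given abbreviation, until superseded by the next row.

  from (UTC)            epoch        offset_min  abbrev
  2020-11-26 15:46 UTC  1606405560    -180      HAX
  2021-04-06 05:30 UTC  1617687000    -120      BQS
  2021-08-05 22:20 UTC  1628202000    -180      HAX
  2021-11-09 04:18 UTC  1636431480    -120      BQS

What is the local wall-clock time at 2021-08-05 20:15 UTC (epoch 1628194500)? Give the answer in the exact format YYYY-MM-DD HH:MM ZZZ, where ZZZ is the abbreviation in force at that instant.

2021-08-05 18:15 BQS

Query: 2021-08-05 20:15 UTC
Rule 2/4 (BQS, -02:00): 2021-04-06 05:30 UTC ≤ query < 2021-08-05 22:20 UTC
20·60 + 15 - 120 = 1095 min
1095 = 0·1440 + 1095; 1095 = 18·60 + 15 → 18:15, same day
→ 2021-08-05 18:15 BQS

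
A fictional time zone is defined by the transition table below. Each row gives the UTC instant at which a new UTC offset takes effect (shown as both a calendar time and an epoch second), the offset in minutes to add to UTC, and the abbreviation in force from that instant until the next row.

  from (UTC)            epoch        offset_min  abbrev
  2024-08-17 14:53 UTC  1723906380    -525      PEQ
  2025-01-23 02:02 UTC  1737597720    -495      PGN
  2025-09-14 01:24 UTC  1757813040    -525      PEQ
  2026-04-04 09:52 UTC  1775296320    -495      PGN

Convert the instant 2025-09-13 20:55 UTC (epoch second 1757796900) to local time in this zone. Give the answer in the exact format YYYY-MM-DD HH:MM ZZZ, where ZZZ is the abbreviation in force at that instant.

Query: 2025-09-13 20:55 UTC
Rule 2/4 (PGN, -08:15): 2025-01-23 02:02 UTC ≤ query < 2025-09-14 01:24 UTC
20·60 + 55 - 495 = 760 min
760 = 0·1440 + 760; 760 = 12·60 + 40 → 12:40, same day
→ 2025-09-13 12:40 PGN

2025-09-13 12:40 PGN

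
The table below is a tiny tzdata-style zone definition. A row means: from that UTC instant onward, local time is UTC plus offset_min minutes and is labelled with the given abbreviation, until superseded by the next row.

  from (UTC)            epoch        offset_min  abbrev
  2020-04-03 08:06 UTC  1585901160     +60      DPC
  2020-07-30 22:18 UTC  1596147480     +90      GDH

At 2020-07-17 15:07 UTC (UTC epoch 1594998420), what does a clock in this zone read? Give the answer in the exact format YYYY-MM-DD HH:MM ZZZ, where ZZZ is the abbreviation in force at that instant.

Query: 2020-07-17 15:07 UTC
Rule 1/2 (DPC, +01:00): 2020-04-03 08:06 UTC ≤ query < 2020-07-30 22:18 UTC
15·60 + 7 + 60 = 967 min
967 = 0·1440 + 967; 967 = 16·60 + 7 → 16:07, same day
→ 2020-07-17 16:07 DPC

2020-07-17 16:07 DPC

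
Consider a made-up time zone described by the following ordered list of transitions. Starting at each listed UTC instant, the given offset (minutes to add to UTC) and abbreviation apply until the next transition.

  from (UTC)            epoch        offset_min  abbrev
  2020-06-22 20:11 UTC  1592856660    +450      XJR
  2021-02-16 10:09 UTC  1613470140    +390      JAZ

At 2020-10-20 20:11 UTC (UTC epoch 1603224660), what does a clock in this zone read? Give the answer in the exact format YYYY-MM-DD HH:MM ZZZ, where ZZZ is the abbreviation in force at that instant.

Query: 2020-10-20 20:11 UTC
Rule 1/2 (XJR, +07:30): 2020-06-22 20:11 UTC ≤ query < 2021-02-16 10:09 UTC
20·60 + 11 + 450 = 1661 min
1661 = 1·1440 + 221; 221 = 3·60 + 41 → 03:41, 2020-10-20 + 1 day = 2020-10-21
→ 2020-10-21 03:41 XJR

2020-10-21 03:41 XJR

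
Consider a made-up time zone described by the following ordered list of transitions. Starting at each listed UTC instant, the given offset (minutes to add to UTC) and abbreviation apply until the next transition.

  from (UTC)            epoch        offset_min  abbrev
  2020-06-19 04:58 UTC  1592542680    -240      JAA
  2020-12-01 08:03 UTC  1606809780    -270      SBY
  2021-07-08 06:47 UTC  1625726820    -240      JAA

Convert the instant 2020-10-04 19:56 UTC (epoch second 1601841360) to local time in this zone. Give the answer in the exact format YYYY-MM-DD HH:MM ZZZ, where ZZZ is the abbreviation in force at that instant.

Query: 2020-10-04 19:56 UTC
Rule 1/3 (JAA, -04:00): 2020-06-19 04:58 UTC ≤ query < 2020-12-01 08:03 UTC
19·60 + 56 - 240 = 956 min
956 = 0·1440 + 956; 956 = 15·60 + 56 → 15:56, same day
→ 2020-10-04 15:56 JAA

2020-10-04 15:56 JAA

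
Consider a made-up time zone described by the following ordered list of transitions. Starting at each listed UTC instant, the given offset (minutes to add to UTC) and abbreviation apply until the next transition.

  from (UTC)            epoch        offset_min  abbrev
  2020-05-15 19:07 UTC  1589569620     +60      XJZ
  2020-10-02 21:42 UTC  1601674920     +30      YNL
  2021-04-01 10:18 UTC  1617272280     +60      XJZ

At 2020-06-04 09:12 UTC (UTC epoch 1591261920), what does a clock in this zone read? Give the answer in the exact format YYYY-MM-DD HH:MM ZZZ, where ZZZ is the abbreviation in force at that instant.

Query: 2020-06-04 09:12 UTC
Rule 1/3 (XJZ, +01:00): 2020-05-15 19:07 UTC ≤ query < 2020-10-02 21:42 UTC
9·60 + 12 + 60 = 612 min
612 = 0·1440 + 612; 612 = 10·60 + 12 → 10:12, same day
→ 2020-06-04 10:12 XJZ

2020-06-04 10:12 XJZ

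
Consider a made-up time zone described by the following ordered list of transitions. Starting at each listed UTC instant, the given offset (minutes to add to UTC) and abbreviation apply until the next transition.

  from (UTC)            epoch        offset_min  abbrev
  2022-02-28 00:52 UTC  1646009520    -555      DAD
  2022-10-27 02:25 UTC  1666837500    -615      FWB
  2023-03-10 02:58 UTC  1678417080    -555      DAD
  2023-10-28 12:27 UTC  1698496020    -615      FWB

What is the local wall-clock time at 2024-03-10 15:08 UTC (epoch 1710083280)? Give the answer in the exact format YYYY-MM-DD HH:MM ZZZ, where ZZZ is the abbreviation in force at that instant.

2024-03-10 04:53 FWB

Query: 2024-03-10 15:08 UTC
Rule 4/4 (FWB, -10:15): 2023-10-28 12:27 UTC ≤ query < +∞
15·60 + 8 - 615 = 293 min
293 = 0·1440 + 293; 293 = 4·60 + 53 → 04:53, same day
→ 2024-03-10 04:53 FWB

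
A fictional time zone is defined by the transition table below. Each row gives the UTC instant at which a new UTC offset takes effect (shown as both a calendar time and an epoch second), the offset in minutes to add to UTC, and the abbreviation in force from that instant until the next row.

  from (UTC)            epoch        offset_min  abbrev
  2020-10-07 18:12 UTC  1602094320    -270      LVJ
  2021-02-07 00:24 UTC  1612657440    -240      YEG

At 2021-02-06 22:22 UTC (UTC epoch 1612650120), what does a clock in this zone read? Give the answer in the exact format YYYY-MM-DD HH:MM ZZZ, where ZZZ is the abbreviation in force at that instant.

2021-02-06 17:52 LVJ

Query: 2021-02-06 22:22 UTC
Rule 1/2 (LVJ, -04:30): 2020-10-07 18:12 UTC ≤ query < 2021-02-07 00:24 UTC
22·60 + 22 - 270 = 1072 min
1072 = 0·1440 + 1072; 1072 = 17·60 + 52 → 17:52, same day
→ 2021-02-06 17:52 LVJ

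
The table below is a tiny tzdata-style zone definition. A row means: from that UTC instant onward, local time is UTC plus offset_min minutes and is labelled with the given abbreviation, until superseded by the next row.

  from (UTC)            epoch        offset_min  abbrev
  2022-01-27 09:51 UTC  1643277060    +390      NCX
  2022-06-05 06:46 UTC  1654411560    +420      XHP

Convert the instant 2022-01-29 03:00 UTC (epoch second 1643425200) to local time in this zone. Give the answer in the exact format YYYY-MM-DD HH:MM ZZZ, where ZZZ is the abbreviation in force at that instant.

Query: 2022-01-29 03:00 UTC
Rule 1/2 (NCX, +06:30): 2022-01-27 09:51 UTC ≤ query < 2022-06-05 06:46 UTC
3·60 + 0 + 390 = 570 min
570 = 0·1440 + 570; 570 = 9·60 + 30 → 09:30, same day
→ 2022-01-29 09:30 NCX

2022-01-29 09:30 NCX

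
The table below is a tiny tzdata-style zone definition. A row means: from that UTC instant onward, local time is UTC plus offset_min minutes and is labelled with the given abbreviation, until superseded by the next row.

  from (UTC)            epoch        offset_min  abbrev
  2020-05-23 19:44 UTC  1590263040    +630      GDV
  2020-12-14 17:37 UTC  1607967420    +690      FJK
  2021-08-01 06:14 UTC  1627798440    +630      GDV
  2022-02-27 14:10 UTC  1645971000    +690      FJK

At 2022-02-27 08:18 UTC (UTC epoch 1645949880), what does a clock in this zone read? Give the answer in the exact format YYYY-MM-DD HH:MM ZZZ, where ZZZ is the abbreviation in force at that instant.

2022-02-27 18:48 GDV

Query: 2022-02-27 08:18 UTC
Rule 3/4 (GDV, +10:30): 2021-08-01 06:14 UTC ≤ query < 2022-02-27 14:10 UTC
8·60 + 18 + 630 = 1128 min
1128 = 0·1440 + 1128; 1128 = 18·60 + 48 → 18:48, same day
→ 2022-02-27 18:48 GDV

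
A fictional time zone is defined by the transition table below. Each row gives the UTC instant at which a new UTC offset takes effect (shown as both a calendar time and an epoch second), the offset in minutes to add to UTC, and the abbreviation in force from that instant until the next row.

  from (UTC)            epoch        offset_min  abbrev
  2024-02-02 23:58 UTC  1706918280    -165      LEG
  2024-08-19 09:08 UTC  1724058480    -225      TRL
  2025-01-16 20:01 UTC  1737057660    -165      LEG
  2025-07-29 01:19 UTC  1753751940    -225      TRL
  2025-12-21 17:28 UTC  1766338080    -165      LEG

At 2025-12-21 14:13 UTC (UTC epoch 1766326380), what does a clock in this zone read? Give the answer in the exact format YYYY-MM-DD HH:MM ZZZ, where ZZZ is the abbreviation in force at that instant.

Query: 2025-12-21 14:13 UTC
Rule 4/5 (TRL, -03:45): 2025-07-29 01:19 UTC ≤ query < 2025-12-21 17:28 UTC
14·60 + 13 - 225 = 628 min
628 = 0·1440 + 628; 628 = 10·60 + 28 → 10:28, same day
→ 2025-12-21 10:28 TRL

2025-12-21 10:28 TRL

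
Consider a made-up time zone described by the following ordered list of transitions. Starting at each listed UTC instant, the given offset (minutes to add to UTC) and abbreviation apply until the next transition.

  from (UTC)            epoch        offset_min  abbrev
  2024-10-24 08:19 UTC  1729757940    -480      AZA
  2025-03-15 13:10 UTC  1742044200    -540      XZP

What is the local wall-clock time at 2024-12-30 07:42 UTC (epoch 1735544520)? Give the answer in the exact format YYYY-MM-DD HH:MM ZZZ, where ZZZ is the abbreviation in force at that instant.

2024-12-29 23:42 AZA

Query: 2024-12-30 07:42 UTC
Rule 1/2 (AZA, -08:00): 2024-10-24 08:19 UTC ≤ query < 2025-03-15 13:10 UTC
7·60 + 42 - 480 = -18 min
-18 = -1·1440 + 1422; 1422 = 23·60 + 42 → 23:42, 2024-12-30 - 1 day = 2024-12-29
→ 2024-12-29 23:42 AZA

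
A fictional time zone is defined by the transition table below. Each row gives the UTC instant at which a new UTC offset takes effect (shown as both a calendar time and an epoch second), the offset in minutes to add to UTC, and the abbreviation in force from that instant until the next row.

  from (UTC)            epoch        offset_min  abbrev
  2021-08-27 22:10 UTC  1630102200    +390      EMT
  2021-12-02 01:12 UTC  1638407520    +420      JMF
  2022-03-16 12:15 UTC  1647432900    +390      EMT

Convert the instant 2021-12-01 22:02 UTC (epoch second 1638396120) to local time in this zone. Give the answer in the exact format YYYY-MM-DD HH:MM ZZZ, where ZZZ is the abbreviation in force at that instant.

Query: 2021-12-01 22:02 UTC
Rule 1/3 (EMT, +06:30): 2021-08-27 22:10 UTC ≤ query < 2021-12-02 01:12 UTC
22·60 + 2 + 390 = 1712 min
1712 = 1·1440 + 272; 272 = 4·60 + 32 → 04:32, 2021-12-01 + 1 day = 2021-12-02
→ 2021-12-02 04:32 EMT

2021-12-02 04:32 EMT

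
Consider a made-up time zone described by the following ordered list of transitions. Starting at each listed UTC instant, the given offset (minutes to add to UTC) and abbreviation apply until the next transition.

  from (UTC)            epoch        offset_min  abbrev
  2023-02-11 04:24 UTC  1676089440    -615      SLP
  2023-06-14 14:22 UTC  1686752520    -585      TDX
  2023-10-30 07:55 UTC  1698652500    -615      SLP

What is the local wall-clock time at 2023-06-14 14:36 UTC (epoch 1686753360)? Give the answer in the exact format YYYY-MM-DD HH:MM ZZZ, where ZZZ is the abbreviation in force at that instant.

2023-06-14 04:51 TDX

Query: 2023-06-14 14:36 UTC
Rule 2/3 (TDX, -09:45): 2023-06-14 14:22 UTC ≤ query < 2023-10-30 07:55 UTC
14·60 + 36 - 585 = 291 min
291 = 0·1440 + 291; 291 = 4·60 + 51 → 04:51, same day
→ 2023-06-14 04:51 TDX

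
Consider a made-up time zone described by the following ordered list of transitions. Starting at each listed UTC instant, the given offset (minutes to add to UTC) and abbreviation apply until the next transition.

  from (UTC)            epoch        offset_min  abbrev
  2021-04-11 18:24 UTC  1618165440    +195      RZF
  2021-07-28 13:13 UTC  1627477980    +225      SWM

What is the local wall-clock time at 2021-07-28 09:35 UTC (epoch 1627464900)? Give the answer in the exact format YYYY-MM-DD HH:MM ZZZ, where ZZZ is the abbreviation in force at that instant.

2021-07-28 12:50 RZF

Query: 2021-07-28 09:35 UTC
Rule 1/2 (RZF, +03:15): 2021-04-11 18:24 UTC ≤ query < 2021-07-28 13:13 UTC
9·60 + 35 + 195 = 770 min
770 = 0·1440 + 770; 770 = 12·60 + 50 → 12:50, same day
→ 2021-07-28 12:50 RZF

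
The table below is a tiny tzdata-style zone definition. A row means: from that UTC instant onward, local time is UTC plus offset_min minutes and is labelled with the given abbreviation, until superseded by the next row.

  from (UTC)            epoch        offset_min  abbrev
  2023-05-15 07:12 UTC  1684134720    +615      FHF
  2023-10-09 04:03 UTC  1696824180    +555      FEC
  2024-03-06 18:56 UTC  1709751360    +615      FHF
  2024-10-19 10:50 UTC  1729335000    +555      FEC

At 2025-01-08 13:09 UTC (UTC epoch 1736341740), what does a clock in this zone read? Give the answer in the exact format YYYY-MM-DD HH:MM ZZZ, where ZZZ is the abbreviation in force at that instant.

Query: 2025-01-08 13:09 UTC
Rule 4/4 (FEC, +09:15): 2024-10-19 10:50 UTC ≤ query < +∞
13·60 + 9 + 555 = 1344 min
1344 = 0·1440 + 1344; 1344 = 22·60 + 24 → 22:24, same day
→ 2025-01-08 22:24 FEC

2025-01-08 22:24 FEC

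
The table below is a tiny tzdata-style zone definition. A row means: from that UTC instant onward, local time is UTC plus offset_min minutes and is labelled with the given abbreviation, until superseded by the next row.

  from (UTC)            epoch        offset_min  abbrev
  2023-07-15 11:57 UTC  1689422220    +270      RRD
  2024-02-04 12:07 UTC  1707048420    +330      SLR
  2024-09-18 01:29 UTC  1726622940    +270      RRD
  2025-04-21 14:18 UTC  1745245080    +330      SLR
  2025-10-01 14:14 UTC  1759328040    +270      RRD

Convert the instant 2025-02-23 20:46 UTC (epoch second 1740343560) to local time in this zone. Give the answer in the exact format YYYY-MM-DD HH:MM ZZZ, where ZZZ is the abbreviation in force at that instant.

2025-02-24 01:16 RRD

Query: 2025-02-23 20:46 UTC
Rule 3/5 (RRD, +04:30): 2024-09-18 01:29 UTC ≤ query < 2025-04-21 14:18 UTC
20·60 + 46 + 270 = 1516 min
1516 = 1·1440 + 76; 76 = 1·60 + 16 → 01:16, 2025-02-23 + 1 day = 2025-02-24
→ 2025-02-24 01:16 RRD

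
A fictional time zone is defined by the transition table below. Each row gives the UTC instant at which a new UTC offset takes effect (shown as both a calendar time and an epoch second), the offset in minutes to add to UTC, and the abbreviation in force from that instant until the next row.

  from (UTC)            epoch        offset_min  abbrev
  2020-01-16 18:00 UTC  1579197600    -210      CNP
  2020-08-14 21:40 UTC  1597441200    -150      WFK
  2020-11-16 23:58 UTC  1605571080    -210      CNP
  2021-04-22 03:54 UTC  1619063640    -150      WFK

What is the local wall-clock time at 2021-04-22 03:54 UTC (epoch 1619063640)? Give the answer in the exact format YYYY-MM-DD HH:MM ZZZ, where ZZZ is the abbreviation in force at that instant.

2021-04-22 01:24 WFK

Query: 2021-04-22 03:54 UTC
Rule 4/4 (WFK, -02:30): 2021-04-22 03:54 UTC ≤ query < +∞
3·60 + 54 - 150 = 84 min
84 = 0·1440 + 84; 84 = 1·60 + 24 → 01:24, same day
→ 2021-04-22 01:24 WFK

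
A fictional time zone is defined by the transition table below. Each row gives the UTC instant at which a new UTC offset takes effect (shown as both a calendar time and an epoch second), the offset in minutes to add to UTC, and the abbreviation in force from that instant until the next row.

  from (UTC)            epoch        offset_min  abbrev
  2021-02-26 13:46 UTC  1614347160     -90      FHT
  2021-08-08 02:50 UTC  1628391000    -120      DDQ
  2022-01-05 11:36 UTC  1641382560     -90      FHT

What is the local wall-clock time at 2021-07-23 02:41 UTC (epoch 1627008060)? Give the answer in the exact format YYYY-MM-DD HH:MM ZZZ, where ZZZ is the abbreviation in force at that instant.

2021-07-23 01:11 FHT

Query: 2021-07-23 02:41 UTC
Rule 1/3 (FHT, -01:30): 2021-02-26 13:46 UTC ≤ query < 2021-08-08 02:50 UTC
2·60 + 41 - 90 = 71 min
71 = 0·1440 + 71; 71 = 1·60 + 11 → 01:11, same day
→ 2021-07-23 01:11 FHT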